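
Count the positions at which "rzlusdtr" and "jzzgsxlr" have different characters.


String 1: 'rzlusdtr'
String 2: 'jzzgsxlr'
Compare each position: pos 0: 'r'!='j', pos 1: 'z'=='z', pos 2: 'l'!='z', pos 3: 'u'!='g', pos 4: 's'=='s', pos 5: 'd'!='x', pos 6: 't'!='l', pos 7: 'r'=='r'
Differing positions: 5
Hamming distance: 5


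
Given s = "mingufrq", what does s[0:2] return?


Input string: 'mingufrq'
Operation: slice [0:2]
Extract characters: s[0]='m', s[1]='i'
Result: mi


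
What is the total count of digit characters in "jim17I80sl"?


Input string: 'jim17I80sl'
Operation: count digit characters (0-9)
Scan: 'j', 'i', 'm', '1'(digit), '7'(digit), 'I', '8'(digit), '0'(digit), 's', 'l'
Digits found: 4
Result: 4


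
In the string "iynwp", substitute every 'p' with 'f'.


Input string: 'iynwp'
Operation: replace 'p' with 'f'
Positions of 'p': 4
After replacement: iynwf


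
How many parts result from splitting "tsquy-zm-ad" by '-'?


Input string: 'tsquy-zm-ad'
Delimiter: '-'
Split result: 'tsquy', 'zm', 'ad'
Number of parts: 3


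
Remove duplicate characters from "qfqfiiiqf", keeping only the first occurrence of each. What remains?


Input: 'qfqfiiiqf'
Operation: keep first occurrence of each character
Scan: s[0]='q' new -> keep; s[1]='f' new -> keep; s[2]='q' seen -> skip; s[3]='f' seen -> skip; s[4]='i' new -> keep; s[5]='i' seen -> skip; s[6]='i' seen -> skip; s[7]='q' seen -> skip; s[8]='f' seen -> skip
Result: qfi


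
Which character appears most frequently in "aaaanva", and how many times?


Input: 'aaaanva'
Operation: tally each character
Counts: 'a':5, 'n':1, 'v':1
Maximum: 'a' appears 5 times


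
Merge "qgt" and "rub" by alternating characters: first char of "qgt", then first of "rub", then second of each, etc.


String 1: 'qgt'
String 2: 'rub'
Operation: alternate characters
Pairs: 'q'+'r', 'g'+'u', 't'+'b'
Result: qrgutb


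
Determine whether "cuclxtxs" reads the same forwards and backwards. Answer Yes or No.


Input string: 'cuclxtxs'
Reversed: 'sxtxlcuc'
Compare pairs: s[0]='c' vs s[7]='s' (mismatch), s[1]='u' vs s[6]='x' (mismatch), s[2]='c' vs s[5]='t' (mismatch), s[3]='l' vs s[4]='x' (mismatch)
Palindrome: No


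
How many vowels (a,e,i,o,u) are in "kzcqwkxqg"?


Input string: 'kzcqwkxqg'
Operation: count vowels (a, e, i, o, u)
Scan: s[0]='k', s[1]='z', s[2]='c', s[3]='q', s[4]='w', s[5]='k', s[6]='x', s[7]='q', s[8]='g'
Vowels found: 0
Result: 0


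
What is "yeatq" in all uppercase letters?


Input string: 'yeatq'
Operation: convert each letter to uppercase
Mapping: 'y'->'Y', 'e'->'E', 'a'->'A', 't'->'T', 'q'->'Q'
Result: YEATQ


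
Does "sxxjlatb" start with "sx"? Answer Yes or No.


Input string: 'sxxjlatb'
Prefix to check: 'sx'
First 2 characters of input: 'sx'
Match: True
Result: Yes


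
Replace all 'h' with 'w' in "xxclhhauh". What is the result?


Input string: 'xxclhhauh'
Operation: replace 'h' with 'w'
Positions of 'h': 4, 5, 8
After replacement: xxclwwauw


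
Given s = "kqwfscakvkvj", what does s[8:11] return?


Input string: 'kqwfscakvkvj'
Operation: slice [8:11]
Extract characters: s[8]='v', s[9]='k', s[10]='v'
Result: vkv


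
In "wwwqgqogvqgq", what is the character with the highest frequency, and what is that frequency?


Input: 'wwwqgqogvqgq'
Operation: tally each character
Counts: 'g':3, 'o':1, 'q':4, 'v':1, 'w':3
Maximum: 'q' appears 4 times


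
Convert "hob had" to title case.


Input string: 'hob had'
Operation: capitalize first letter of each word
Word transformations: 'hob'->'Hob', 'had'->'Had'
Result: Hob Had


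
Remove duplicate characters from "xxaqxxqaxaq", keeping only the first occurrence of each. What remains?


Input: 'xxaqxxqaxaq'
Operation: keep first occurrence of each character
Scan: s[0]='x' new -> keep; s[1]='x' seen -> skip; s[2]='a' new -> keep; s[3]='q' new -> keep; s[4]='x' seen -> skip; s[5]='x' seen -> skip; s[6]='q' seen -> skip; s[7]='a' seen -> skip; s[8]='x' seen -> skip; s[9]='a' seen -> skip; s[10]='q' seen -> skip
Result: xaq


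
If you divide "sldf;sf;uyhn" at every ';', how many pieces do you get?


Input string: 'sldf;sf;uyhn'
Delimiter: ';'
Split result: 'sldf', 'sf', 'uyhn'
Number of parts: 3


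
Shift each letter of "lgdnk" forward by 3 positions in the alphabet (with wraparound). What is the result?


Input: 'lgdnk', shift = 3
Operation: for each letter, (position + 3) mod 26
Mapping: 'l'(11+3=14)->'o', 'g'(6+3=9)->'j', 'd'(3+3=6)->'g', 'n'(13+3=16)->'q', 'k'(10+3=13)->'n'
Result: ojgqn


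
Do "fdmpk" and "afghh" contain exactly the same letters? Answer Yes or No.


String 1: 'fdmpk' -> sorted: 'dfkmp'
String 2: 'afghh' -> sorted: 'afghh'
Compare sorted forms: 'dfkmp' != 'afghh'
Anagram: No


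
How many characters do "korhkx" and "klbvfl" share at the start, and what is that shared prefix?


String 1: 'korhkx'
String 2: 'klbvfl'
Compare position by position:
pos 0: 'k' vs 'k' match
pos 1: 'o' vs 'l' differ -> stop
Longest common prefix: "k" (length 1)


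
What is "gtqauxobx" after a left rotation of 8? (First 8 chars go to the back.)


Input: 'gtqauxobx', shift = 8
Operation: split at index 8 and swap parts
Front part s[0:8] = 'gtqauxob'
Back part s[8:] = 'x'
Rotated = back + front = 'x' + 'gtqauxob'
Result: xgtqauxob


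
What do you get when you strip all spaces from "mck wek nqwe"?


Input string: 'mck wek nqwe'
Operation: remove all spaces
Words: 'mck', 'wek', 'nqwe'
Join without spaces: mckweknqwe


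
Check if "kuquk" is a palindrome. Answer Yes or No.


Input string: 'kuquk'
Reversed: 'kuquk'
Compare pairs: s[0]='k' vs s[4]='k' (match), s[1]='u' vs s[3]='u' (match)
Palindrome: Yes


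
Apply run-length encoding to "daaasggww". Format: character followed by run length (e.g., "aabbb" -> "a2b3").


Input: 'daaasggww'
Operation: identify consecutive runs
Runs: 'd' -> d1, 'aaa' -> a3, 's' -> s1, 'gg' -> g2, 'ww' -> w2
Encoded: d1a3s1g2w2


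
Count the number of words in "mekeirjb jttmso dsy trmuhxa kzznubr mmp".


Input string: 'mekeirjb jttmso dsy trmuhxa kzznubr mmp'
Operation: split by spaces
Words found: 'mekeirjb', 'jttmso', 'dsy', 'trmuhxa', 'kzznubr', 'mmp'
Word count: 6


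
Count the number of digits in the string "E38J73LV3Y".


Input string: 'E38J73LV3Y'
Operation: count digit characters (0-9)
Scan: 'E', '3'(digit), '8'(digit), 'J', '7'(digit), '3'(digit), 'L', 'V', '3'(digit), 'Y'
Digits found: 5
Result: 5


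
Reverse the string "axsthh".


Input string: 'axsthh'
Operation: reverse character order
Original order: 'a' -> 'x' -> 's' -> 't' -> 'h' -> 'h'
Reversed order: 'h' -> 'h' -> 't' -> 's' -> 'x' -> 'a'
Result: hhtsxa


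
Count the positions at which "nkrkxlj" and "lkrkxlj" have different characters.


String 1: 'nkrkxlj'
String 2: 'lkrkxlj'
Compare each position: pos 0: 'n'!='l', pos 1: 'k'=='k', pos 2: 'r'=='r', pos 3: 'k'=='k', pos 4: 'x'=='x', pos 5: 'l'=='l', pos 6: 'j'=='j'
Differing positions: 1
Hamming distance: 1


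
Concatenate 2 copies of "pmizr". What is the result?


Input string: 'pmizr'
Operation: repeat 2 times
Concatenation: 'pmizr' + 'pmizr'
Result: pmizrpmizr


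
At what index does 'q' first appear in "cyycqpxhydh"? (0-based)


Input string: 'cyycqpxhydh'
Target: 'q'
Scanning left to right: s[0]='c', s[1]='y', s[2]='y', s[3]='c', s[4]='q'
First match at index: 4


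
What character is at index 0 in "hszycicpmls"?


Input string: 'hszycicpmls'
Operation: get character at index 0
Index mapping: s[0]='h'
Result: 'h'


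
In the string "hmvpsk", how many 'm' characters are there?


Input string: 'hmvpsk'
Target character: 'm'
Scan each position: s[1]='m'
Matches found at indices: 1
Total: 1


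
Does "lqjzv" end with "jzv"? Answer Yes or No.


Input string: 'lqjzv'
Suffix to check: 'jzv'
Last 3 characters of input: 'jzv'
Match: True
Result: Yes


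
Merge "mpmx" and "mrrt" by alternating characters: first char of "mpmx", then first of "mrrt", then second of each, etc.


String 1: 'mpmx'
String 2: 'mrrt'
Operation: alternate characters
Pairs: 'm'+'m', 'p'+'r', 'm'+'r', 'x'+'t'
Result: mmprmrxt


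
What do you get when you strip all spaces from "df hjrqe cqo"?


Input string: 'df hjrqe cqo'
Operation: remove all spaces
Words: 'df', 'hjrqe', 'cqo'
Join without spaces: dfhjrqecqo


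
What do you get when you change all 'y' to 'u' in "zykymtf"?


Input string: 'zykymtf'
Operation: replace 'y' with 'u'
Positions of 'y': 1, 3
After replacement: zukumtf


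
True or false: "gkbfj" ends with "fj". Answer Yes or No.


Input string: 'gkbfj'
Suffix to check: 'fj'
Last 2 characters of input: 'fj'
Match: True
Result: Yes


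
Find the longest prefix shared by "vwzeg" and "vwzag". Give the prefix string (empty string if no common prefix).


String 1: 'vwzeg'
String 2: 'vwzag'
Compare position by position:
pos 0: 'v' vs 'v' match
pos 1: 'w' vs 'w' match
pos 2: 'z' vs 'z' match
pos 3: 'e' vs 'a' differ -> stop
Longest common prefix: "vwz" (length 3)


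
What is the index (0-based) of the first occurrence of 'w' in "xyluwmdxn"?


Input string: 'xyluwmdxn'
Target: 'w'
Scanning left to right: s[0]='x', s[1]='y', s[2]='l', s[3]='u', s[4]='w'
First match at index: 4


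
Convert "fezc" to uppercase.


Input string: 'fezc'
Operation: convert each letter to uppercase
Mapping: 'f'->'F', 'e'->'E', 'z'->'Z', 'c'->'C'
Result: FEZC


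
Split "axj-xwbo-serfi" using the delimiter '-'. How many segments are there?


Input string: 'axj-xwbo-serfi'
Delimiter: '-'
Split result: 'axj', 'xwbo', 'serfi'
Number of parts: 3


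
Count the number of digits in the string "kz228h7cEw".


Input string: 'kz228h7cEw'
Operation: count digit characters (0-9)
Scan: 'k', 'z', '2'(digit), '2'(digit), '8'(digit), 'h', '7'(digit), 'c', 'E', 'w'
Digits found: 4
Result: 4


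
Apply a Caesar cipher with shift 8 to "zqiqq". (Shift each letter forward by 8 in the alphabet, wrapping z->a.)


Input: 'zqiqq', shift = 8
Operation: for each letter, (position + 8) mod 26
Mapping: 'z'(25+8=33, 33 mod 26=7)->'h', 'q'(16+8=24)->'y', 'i'(8+8=16)->'q', 'q'(16+8=24)->'y', 'q'(16+8=24)->'y'
Result: hyqyy


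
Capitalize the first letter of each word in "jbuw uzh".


Input string: 'jbuw uzh'
Operation: capitalize first letter of each word
Word transformations: 'jbuw'->'Jbuw', 'uzh'->'Uzh'
Result: Jbuw Uzh


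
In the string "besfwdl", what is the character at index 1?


Input string: 'besfwdl'
Operation: get character at index 1
Index mapping: s[0]='b', s[1]='e'
Result: 'e'


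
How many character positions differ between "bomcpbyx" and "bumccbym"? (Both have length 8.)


String 1: 'bomcpbyx'
String 2: 'bumccbym'
Compare each position: pos 0: 'b'=='b', pos 1: 'o'!='u', pos 2: 'm'=='m', pos 3: 'c'=='c', pos 4: 'p'!='c', pos 5: 'b'=='b', pos 6: 'y'=='y', pos 7: 'x'!='m'
Differing positions: 3
Hamming distance: 3


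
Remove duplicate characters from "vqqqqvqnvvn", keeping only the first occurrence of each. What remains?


Input: 'vqqqqvqnvvn'
Operation: keep first occurrence of each character
Scan: s[0]='v' new -> keep; s[1]='q' new -> keep; s[2]='q' seen -> skip; s[3]='q' seen -> skip; s[4]='q' seen -> skip; s[5]='v' seen -> skip; s[6]='q' seen -> skip; s[7]='n' new -> keep; s[8]='v' seen -> skip; s[9]='v' seen -> skip; s[10]='n' seen -> skip
Result: vqn


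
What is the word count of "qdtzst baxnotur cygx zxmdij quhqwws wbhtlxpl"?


Input string: 'qdtzst baxnotur cygx zxmdij quhqwws wbhtlxpl'
Operation: split by spaces
Words found: 'qdtzst', 'baxnotur', 'cygx', 'zxmdij', 'quhqwws', 'wbhtlxpl'
Word count: 6


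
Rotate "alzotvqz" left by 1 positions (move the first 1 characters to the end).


Input: 'alzotvqz', shift = 1
Operation: split at index 1 and swap parts
Front part s[0:1] = 'a'
Back part s[1:] = 'lzotvqz'
Rotated = back + front = 'lzotvqz' + 'a'
Result: lzotvqza


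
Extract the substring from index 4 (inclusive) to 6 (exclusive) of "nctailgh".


Input string: 'nctailgh'
Operation: slice [4:6]
Extract characters: s[4]='i', s[5]='l'
Result: il


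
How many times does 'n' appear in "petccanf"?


Input string: 'petccanf'
Target character: 'n'
Scan each position: s[6]='n'
Matches found at indices: 6
Total: 1


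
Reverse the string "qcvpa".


Input string: 'qcvpa'
Operation: reverse character order
Original order: 'q' -> 'c' -> 'v' -> 'p' -> 'a'
Reversed order: 'a' -> 'p' -> 'v' -> 'c' -> 'q'
Result: apvcq


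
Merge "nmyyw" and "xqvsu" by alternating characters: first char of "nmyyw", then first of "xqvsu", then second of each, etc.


String 1: 'nmyyw'
String 2: 'xqvsu'
Operation: alternate characters
Pairs: 'n'+'x', 'm'+'q', 'y'+'v', 'y'+'s', 'w'+'u'
Result: nxmqyvyswu


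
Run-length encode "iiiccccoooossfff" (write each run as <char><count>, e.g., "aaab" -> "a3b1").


Input: 'iiiccccoooossfff'
Operation: identify consecutive runs
Runs: 'iii' -> i3, 'cccc' -> c4, 'oooo' -> o4, 'ss' -> s2, 'fff' -> f3
Encoded: i3c4o4s2f3


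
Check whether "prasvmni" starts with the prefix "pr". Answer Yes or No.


Input string: 'prasvmni'
Prefix to check: 'pr'
First 2 characters of input: 'pr'
Match: True
Result: Yes


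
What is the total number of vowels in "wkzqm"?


Input string: 'wkzqm'
Operation: count vowels (a, e, i, o, u)
Scan: s[0]='w', s[1]='k', s[2]='z', s[3]='q', s[4]='m'
Vowels found: 0
Result: 0


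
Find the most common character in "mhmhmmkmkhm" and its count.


Input: 'mhmhmmkmkhm'
Operation: tally each character
Counts: 'h':3, 'k':2, 'm':6
Maximum: 'm' appears 6 times


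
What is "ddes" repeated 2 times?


Input string: 'ddes'
Operation: repeat 2 times
Concatenation: 'ddes' + 'ddes'
Result: ddesddes


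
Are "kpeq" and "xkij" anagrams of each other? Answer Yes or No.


String 1: 'kpeq' -> sorted: 'ekpq'
String 2: 'xkij' -> sorted: 'ijkx'
Compare sorted forms: 'ekpq' != 'ijkx'
Anagram: No


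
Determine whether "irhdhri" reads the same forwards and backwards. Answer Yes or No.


Input string: 'irhdhri'
Reversed: 'irhdhri'
Compare pairs: s[0]='i' vs s[6]='i' (match), s[1]='r' vs s[5]='r' (match), s[2]='h' vs s[4]='h' (match)
Palindrome: Yes


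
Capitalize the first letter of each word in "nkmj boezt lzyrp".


Input string: 'nkmj boezt lzyrp'
Operation: capitalize first letter of each word
Word transformations: 'nkmj'->'Nkmj', 'boezt'->'Boezt', 'lzyrp'->'Lzyrp'
Result: Nkmj Boezt Lzyrp


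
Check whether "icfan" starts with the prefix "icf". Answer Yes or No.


Input string: 'icfan'
Prefix to check: 'icf'
First 3 characters of input: 'icf'
Match: True
Result: Yes


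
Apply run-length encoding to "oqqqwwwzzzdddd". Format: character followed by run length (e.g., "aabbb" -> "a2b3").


Input: 'oqqqwwwzzzdddd'
Operation: identify consecutive runs
Runs: 'o' -> o1, 'qqq' -> q3, 'www' -> w3, 'zzz' -> z3, 'dddd' -> d4
Encoded: o1q3w3z3d4


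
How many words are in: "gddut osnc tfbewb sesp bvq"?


Input string: 'gddut osnc tfbewb sesp bvq'
Operation: split by spaces
Words found: 'gddut', 'osnc', 'tfbewb', 'sesp', 'bvq'
Word count: 5


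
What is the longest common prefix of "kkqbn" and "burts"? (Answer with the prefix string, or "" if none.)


String 1: 'kkqbn'
String 2: 'burts'
Compare position by position:
pos 0: 'k' vs 'b' differ -> stop
Longest common prefix: "" (length 0)


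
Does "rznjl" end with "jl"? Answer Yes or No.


Input string: 'rznjl'
Suffix to check: 'jl'
Last 2 characters of input: 'jl'
Match: True
Result: Yes


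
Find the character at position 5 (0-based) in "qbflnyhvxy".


Input string: 'qbflnyhvxy'
Operation: get character at index 5
Index mapping: s[0]='q', s[1]='b', s[2]='f', s[3]='l', s[4]='n', s[5]='y'
Result: 'y'


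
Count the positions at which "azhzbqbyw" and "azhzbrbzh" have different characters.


String 1: 'azhzbqbyw'
String 2: 'azhzbrbzh'
Compare each position: pos 0: 'a'=='a', pos 1: 'z'=='z', pos 2: 'h'=='h', pos 3: 'z'=='z', pos 4: 'b'=='b', pos 5: 'q'!='r', pos 6: 'b'=='b', pos 7: 'y'!='z', pos 8: 'w'!='h'
Differing positions: 3
Hamming distance: 3


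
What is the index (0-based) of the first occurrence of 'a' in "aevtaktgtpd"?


Input string: 'aevtaktgtpd'
Target: 'a'
Scanning left to right: s[0]='a'
First match at index: 0


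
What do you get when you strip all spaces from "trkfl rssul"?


Input string: 'trkfl rssul'
Operation: remove all spaces
Words: 'trkfl', 'rssul'
Join without spaces: trkflrssul


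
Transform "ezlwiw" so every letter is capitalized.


Input string: 'ezlwiw'
Operation: convert each letter to uppercase
Mapping: 'e'->'E', 'z'->'Z', 'l'->'L', 'w'->'W', 'i'->'I', 'w'->'W'
Result: EZLWIW


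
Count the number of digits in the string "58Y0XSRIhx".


Input string: '58Y0XSRIhx'
Operation: count digit characters (0-9)
Scan: '5'(digit), '8'(digit), 'Y', '0'(digit), 'X', 'S', 'R', 'I', 'h', 'x'
Digits found: 3
Result: 3


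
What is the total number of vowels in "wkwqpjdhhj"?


Input string: 'wkwqpjdhhj'
Operation: count vowels (a, e, i, o, u)
Scan: s[0]='w', s[1]='k', s[2]='w', s[3]='q', s[4]='p', s[5]='j', s[6]='d', s[7]='h', s[8]='h', s[9]='j'
Vowels found: 0
Result: 0


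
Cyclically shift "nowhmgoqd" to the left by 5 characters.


Input: 'nowhmgoqd', shift = 5
Operation: split at index 5 and swap parts
Front part s[0:5] = 'nowhm'
Back part s[5:] = 'goqd'
Rotated = back + front = 'goqd' + 'nowhm'
Result: goqdnowhm


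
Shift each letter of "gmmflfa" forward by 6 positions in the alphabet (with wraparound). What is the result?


Input: 'gmmflfa', shift = 6
Operation: for each letter, (position + 6) mod 26
Mapping: 'g'(6+6=12)->'m', 'm'(12+6=18)->'s', 'm'(12+6=18)->'s', 'f'(5+6=11)->'l', 'l'(11+6=17)->'r', 'f'(5+6=11)->'l', 'a'(0+6=6)->'g'
Result: msslrlg


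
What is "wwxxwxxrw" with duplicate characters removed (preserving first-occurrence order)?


Input: 'wwxxwxxrw'
Operation: keep first occurrence of each character
Scan: s[0]='w' new -> keep; s[1]='w' seen -> skip; s[2]='x' new -> keep; s[3]='x' seen -> skip; s[4]='w' seen -> skip; s[5]='x' seen -> skip; s[6]='x' seen -> skip; s[7]='r' new -> keep; s[8]='w' seen -> skip
Result: wxr


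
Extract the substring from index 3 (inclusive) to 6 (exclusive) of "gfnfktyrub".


Input string: 'gfnfktyrub'
Operation: slice [3:6]
Extract characters: s[3]='f', s[4]='k', s[5]='t'
Result: fkt


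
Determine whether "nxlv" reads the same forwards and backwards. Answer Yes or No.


Input string: 'nxlv'
Reversed: 'vlxn'
Compare pairs: s[0]='n' vs s[3]='v' (mismatch), s[1]='x' vs s[2]='l' (mismatch)
Palindrome: No


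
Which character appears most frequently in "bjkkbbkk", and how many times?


Input: 'bjkkbbkk'
Operation: tally each character
Counts: 'b':3, 'j':1, 'k':4
Maximum: 'k' appears 4 times


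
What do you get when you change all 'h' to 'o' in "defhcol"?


Input string: 'defhcol'
Operation: replace 'h' with 'o'
Positions of 'h': 3
After replacement: defocol


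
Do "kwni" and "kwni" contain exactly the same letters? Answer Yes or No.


String 1: 'kwni' -> sorted: 'iknw'
String 2: 'kwni' -> sorted: 'iknw'
Compare sorted forms: 'iknw' == 'iknw'
Anagram: Yes


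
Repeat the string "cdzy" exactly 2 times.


Input string: 'cdzy'
Operation: repeat 2 times
Concatenation: 'cdzy' + 'cdzy'
Result: cdzycdzy


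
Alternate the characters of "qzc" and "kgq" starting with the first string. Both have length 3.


String 1: 'qzc'
String 2: 'kgq'
Operation: alternate characters
Pairs: 'q'+'k', 'z'+'g', 'c'+'q'
Result: qkzgcq


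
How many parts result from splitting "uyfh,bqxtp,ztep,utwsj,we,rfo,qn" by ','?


Input string: 'uyfh,bqxtp,ztep,utwsj,we,rfo,qn'
Delimiter: ','
Split result: 'uyfh', 'bqxtp', 'ztep', 'utwsj', 'we', 'rfo', 'qn'
Number of parts: 7


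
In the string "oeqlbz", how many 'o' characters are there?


Input string: 'oeqlbz'
Target character: 'o'
Scan each position: s[0]='o'
Matches found at indices: 0
Total: 1


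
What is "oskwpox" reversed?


Input string: 'oskwpox'
Operation: reverse character order
Original order: 'o' -> 's' -> 'k' -> 'w' -> 'p' -> 'o' -> 'x'
Reversed order: 'x' -> 'o' -> 'p' -> 'w' -> 'k' -> 's' -> 'o'
Result: xopwkso


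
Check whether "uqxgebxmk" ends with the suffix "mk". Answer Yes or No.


Input string: 'uqxgebxmk'
Suffix to check: 'mk'
Last 2 characters of input: 'mk'
Match: True
Result: Yes


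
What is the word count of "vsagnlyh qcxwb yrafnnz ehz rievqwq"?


Input string: 'vsagnlyh qcxwb yrafnnz ehz rievqwq'
Operation: split by spaces
Words found: 'vsagnlyh', 'qcxwb', 'yrafnnz', 'ehz', 'rievqwq'
Word count: 5


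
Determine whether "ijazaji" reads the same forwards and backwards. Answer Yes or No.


Input string: 'ijazaji'
Reversed: 'ijazaji'
Compare pairs: s[0]='i' vs s[6]='i' (match), s[1]='j' vs s[5]='j' (match), s[2]='a' vs s[4]='a' (match)
Palindrome: Yes


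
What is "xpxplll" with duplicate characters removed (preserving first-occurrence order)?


Input: 'xpxplll'
Operation: keep first occurrence of each character
Scan: s[0]='x' new -> keep; s[1]='p' new -> keep; s[2]='x' seen -> skip; s[3]='p' seen -> skip; s[4]='l' new -> keep; s[5]='l' seen -> skip; s[6]='l' seen -> skip
Result: xpl


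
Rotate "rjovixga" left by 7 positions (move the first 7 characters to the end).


Input: 'rjovixga', shift = 7
Operation: split at index 7 and swap parts
Front part s[0:7] = 'rjovixg'
Back part s[7:] = 'a'
Rotated = back + front = 'a' + 'rjovixg'
Result: arjovixg


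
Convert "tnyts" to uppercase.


Input string: 'tnyts'
Operation: convert each letter to uppercase
Mapping: 't'->'T', 'n'->'N', 'y'->'Y', 't'->'T', 's'->'S'
Result: TNYTS


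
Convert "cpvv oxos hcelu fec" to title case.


Input string: 'cpvv oxos hcelu fec'
Operation: capitalize first letter of each word
Word transformations: 'cpvv'->'Cpvv', 'oxos'->'Oxos', 'hcelu'->'Hcelu', 'fec'->'Fec'
Result: Cpvv Oxos Hcelu Fec


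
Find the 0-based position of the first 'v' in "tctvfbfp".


Input string: 'tctvfbfp'
Target: 'v'
Scanning left to right: s[0]='t', s[1]='c', s[2]='t', s[3]='v'
First match at index: 3


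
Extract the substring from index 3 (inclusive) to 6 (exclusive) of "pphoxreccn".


Input string: 'pphoxreccn'
Operation: slice [3:6]
Extract characters: s[3]='o', s[4]='x', s[5]='r'
Result: oxr


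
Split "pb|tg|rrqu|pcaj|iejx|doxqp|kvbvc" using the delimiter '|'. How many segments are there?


Input string: 'pb|tg|rrqu|pcaj|iejx|doxqp|kvbvc'
Delimiter: '|'
Split result: 'pb', 'tg', 'rrqu', 'pcaj', 'iejx', 'doxqp', 'kvbvc'
Number of parts: 7


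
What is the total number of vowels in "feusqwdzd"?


Input string: 'feusqwdzd'
Operation: count vowels (a, e, i, o, u)
Scan: s[0]='f', s[1]='e' (vowel), s[2]='u' (vowel), s[3]='s', s[4]='q', s[5]='w', s[6]='d', s[7]='z', s[8]='d'
Vowels found: 2
Result: 2


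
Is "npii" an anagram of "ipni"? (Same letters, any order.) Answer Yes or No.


String 1: 'ipni' -> sorted: 'iinp'
String 2: 'npii' -> sorted: 'iinp'
Compare sorted forms: 'iinp' == 'iinp'
Anagram: Yes


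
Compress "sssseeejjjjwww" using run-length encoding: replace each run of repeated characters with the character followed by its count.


Input: 'sssseeejjjjwww'
Operation: identify consecutive runs
Runs: 'ssss' -> s4, 'eee' -> e3, 'jjjj' -> j4, 'www' -> w3
Encoded: s4e3j4w3


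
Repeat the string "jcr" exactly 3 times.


Input string: 'jcr'
Operation: repeat 3 times
Concatenation: 'jcr' + 'jcr' + 'jcr'
Result: jcrjcrjcr


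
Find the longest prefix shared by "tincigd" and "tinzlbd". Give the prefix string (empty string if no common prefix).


String 1: 'tincigd'
String 2: 'tinzlbd'
Compare position by position:
pos 0: 't' vs 't' match
pos 1: 'i' vs 'i' match
pos 2: 'n' vs 'n' match
pos 3: 'c' vs 'z' differ -> stop
Longest common prefix: "tin" (length 3)


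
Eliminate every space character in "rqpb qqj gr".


Input string: 'rqpb qqj gr'
Operation: remove all spaces
Words: 'rqpb', 'qqj', 'gr'
Join without spaces: rqpbqqjgr


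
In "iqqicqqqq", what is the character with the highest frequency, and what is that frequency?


Input: 'iqqicqqqq'
Operation: tally each character
Counts: 'c':1, 'i':2, 'q':6
Maximum: 'q' appears 6 times


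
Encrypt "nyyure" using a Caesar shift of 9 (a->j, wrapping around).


Input: 'nyyure', shift = 9
Operation: for each letter, (position + 9) mod 26
Mapping: 'n'(13+9=22)->'w', 'y'(24+9=33, 33 mod 26=7)->'h', 'y'(24+9=33, 33 mod 26=7)->'h', 'u'(20+9=29, 29 mod 26=3)->'d', 'r'(17+9=26, 26 mod 26=0)->'a', 'e'(4+9=13)->'n'
Result: whhdan


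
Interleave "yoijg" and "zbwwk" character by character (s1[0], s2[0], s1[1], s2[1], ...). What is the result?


String 1: 'yoijg'
String 2: 'zbwwk'
Operation: alternate characters
Pairs: 'y'+'z', 'o'+'b', 'i'+'w', 'j'+'w', 'g'+'k'
Result: yzobiwjwgk


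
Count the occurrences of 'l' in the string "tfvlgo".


Input string: 'tfvlgo'
Target character: 'l'
Scan each position: s[3]='l'
Matches found at indices: 3
Total: 1


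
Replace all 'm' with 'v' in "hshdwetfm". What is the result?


Input string: 'hshdwetfm'
Operation: replace 'm' with 'v'
Positions of 'm': 8
After replacement: hshdwetfv


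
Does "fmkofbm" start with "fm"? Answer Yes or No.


Input string: 'fmkofbm'
Prefix to check: 'fm'
First 2 characters of input: 'fm'
Match: True
Result: Yes


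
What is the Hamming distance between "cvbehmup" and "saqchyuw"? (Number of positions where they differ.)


String 1: 'cvbehmup'
String 2: 'saqchyuw'
Compare each position: pos 0: 'c'!='s', pos 1: 'v'!='a', pos 2: 'b'!='q', pos 3: 'e'!='c', pos 4: 'h'=='h', pos 5: 'm'!='y', pos 6: 'u'=='u', pos 7: 'p'!='w'
Differing positions: 6
Hamming distance: 6


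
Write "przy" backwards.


Input string: 'przy'
Operation: reverse character order
Original order: 'p' -> 'r' -> 'z' -> 'y'
Reversed order: 'y' -> 'z' -> 'r' -> 'p'
Result: yzrp


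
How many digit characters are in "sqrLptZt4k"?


Input string: 'sqrLptZt4k'
Operation: count digit characters (0-9)
Scan: 's', 'q', 'r', 'L', 'p', 't', 'Z', 't', '4'(digit), 'k'
Digits found: 1
Result: 1


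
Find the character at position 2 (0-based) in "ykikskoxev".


Input string: 'ykikskoxev'
Operation: get character at index 2
Index mapping: s[0]='y', s[1]='k', s[2]='i'
Result: 'i'


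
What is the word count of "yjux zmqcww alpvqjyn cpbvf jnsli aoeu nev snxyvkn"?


Input string: 'yjux zmqcww alpvqjyn cpbvf jnsli aoeu nev snxyvkn'
Operation: split by spaces
Words found: 'yjux', 'zmqcww', 'alpvqjyn', 'cpbvf', 'jnsli', 'aoeu', 'nev', 'snxyvkn'
Word count: 8


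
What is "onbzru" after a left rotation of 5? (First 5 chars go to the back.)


Input: 'onbzru', shift = 5
Operation: split at index 5 and swap parts
Front part s[0:5] = 'onbzr'
Back part s[5:] = 'u'
Rotated = back + front = 'u' + 'onbzr'
Result: uonbzr


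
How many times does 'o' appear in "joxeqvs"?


Input string: 'joxeqvs'
Target character: 'o'
Scan each position: s[1]='o'
Matches found at indices: 1
Total: 1


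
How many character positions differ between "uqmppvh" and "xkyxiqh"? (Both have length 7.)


String 1: 'uqmppvh'
String 2: 'xkyxiqh'
Compare each position: pos 0: 'u'!='x', pos 1: 'q'!='k', pos 2: 'm'!='y', pos 3: 'p'!='x', pos 4: 'p'!='i', pos 5: 'v'!='q', pos 6: 'h'=='h'
Differing positions: 6
Hamming distance: 6


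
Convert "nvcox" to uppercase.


Input string: 'nvcox'
Operation: convert each letter to uppercase
Mapping: 'n'->'N', 'v'->'V', 'c'->'C', 'o'->'O', 'x'->'X'
Result: NVCOX


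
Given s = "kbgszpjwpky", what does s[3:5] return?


Input string: 'kbgszpjwpky'
Operation: slice [3:5]
Extract characters: s[3]='s', s[4]='z'
Result: sz


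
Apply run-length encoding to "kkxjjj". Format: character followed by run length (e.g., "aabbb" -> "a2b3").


Input: 'kkxjjj'
Operation: identify consecutive runs
Runs: 'kk' -> k2, 'x' -> x1, 'jjj' -> j3
Encoded: k2x1j3


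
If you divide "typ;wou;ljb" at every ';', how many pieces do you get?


Input string: 'typ;wou;ljb'
Delimiter: ';'
Split result: 'typ', 'wou', 'ljb'
Number of parts: 3


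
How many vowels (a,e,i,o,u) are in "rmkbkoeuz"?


Input string: 'rmkbkoeuz'
Operation: count vowels (a, e, i, o, u)
Scan: s[0]='r', s[1]='m', s[2]='k', s[3]='b', s[4]='k', s[5]='o' (vowel), s[6]='e' (vowel), s[7]='u' (vowel), s[8]='z'
Vowels found: 3
Result: 3


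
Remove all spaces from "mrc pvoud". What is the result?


Input string: 'mrc pvoud'
Operation: remove all spaces
Words: 'mrc', 'pvoud'
Join without spaces: mrcpvoud


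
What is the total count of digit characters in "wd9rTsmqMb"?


Input string: 'wd9rTsmqMb'
Operation: count digit characters (0-9)
Scan: 'w', 'd', '9'(digit), 'r', 'T', 's', 'm', 'q', 'M', 'b'
Digits found: 1
Result: 1


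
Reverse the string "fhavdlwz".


Input string: 'fhavdlwz'
Operation: reverse character order
Original order: 'f' -> 'h' -> 'a' -> 'v' -> 'd' -> 'l' -> 'w' -> 'z'
Reversed order: 'z' -> 'w' -> 'l' -> 'd' -> 'v' -> 'a' -> 'h' -> 'f'
Result: zwldvahf


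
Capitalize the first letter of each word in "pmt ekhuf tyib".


Input string: 'pmt ekhuf tyib'
Operation: capitalize first letter of each word
Word transformations: 'pmt'->'Pmt', 'ekhuf'->'Ekhuf', 'tyib'->'Tyib'
Result: Pmt Ekhuf Tyib


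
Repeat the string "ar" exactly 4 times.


Input string: 'ar'
Operation: repeat 4 times
Concatenation: 'ar' + 'ar' + 'ar' + 'ar'
Result: arararar


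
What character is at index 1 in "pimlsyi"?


Input string: 'pimlsyi'
Operation: get character at index 1
Index mapping: s[0]='p', s[1]='i'
Result: 'i'


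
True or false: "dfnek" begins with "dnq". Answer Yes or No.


Input string: 'dfnek'
Prefix to check: 'dnq'
First 3 characters of input: 'dfn'
Match: False
Result: No


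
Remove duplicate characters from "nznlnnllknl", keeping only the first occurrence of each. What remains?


Input: 'nznlnnllknl'
Operation: keep first occurrence of each character
Scan: s[0]='n' new -> keep; s[1]='z' new -> keep; s[2]='n' seen -> skip; s[3]='l' new -> keep; s[4]='n' seen -> skip; s[5]='n' seen -> skip; s[6]='l' seen -> skip; s[7]='l' seen -> skip; s[8]='k' new -> keep; s[9]='n' seen -> skip; s[10]='l' seen -> skip
Result: nzlk


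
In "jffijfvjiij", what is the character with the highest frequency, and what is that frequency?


Input: 'jffijfvjiij'
Operation: tally each character
Counts: 'f':3, 'i':3, 'j':4, 'v':1
Maximum: 'j' appears 4 times


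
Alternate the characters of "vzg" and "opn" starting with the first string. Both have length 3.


String 1: 'vzg'
String 2: 'opn'
Operation: alternate characters
Pairs: 'v'+'o', 'z'+'p', 'g'+'n'
Result: vozpgn


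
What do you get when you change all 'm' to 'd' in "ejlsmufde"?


Input string: 'ejlsmufde'
Operation: replace 'm' with 'd'
Positions of 'm': 4
After replacement: ejlsdufde


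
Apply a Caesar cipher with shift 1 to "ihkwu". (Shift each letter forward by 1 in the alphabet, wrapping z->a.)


Input: 'ihkwu', shift = 1
Operation: for each letter, (position + 1) mod 26
Mapping: 'i'(8+1=9)->'j', 'h'(7+1=8)->'i', 'k'(10+1=11)->'l', 'w'(22+1=23)->'x', 'u'(20+1=21)->'v'
Result: jilxv


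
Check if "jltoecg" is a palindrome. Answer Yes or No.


Input string: 'jltoecg'
Reversed: 'gceotlj'
Compare pairs: s[0]='j' vs s[6]='g' (mismatch), s[1]='l' vs s[5]='c' (mismatch), s[2]='t' vs s[4]='e' (mismatch)
Palindrome: No


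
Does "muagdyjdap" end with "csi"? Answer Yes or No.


Input string: 'muagdyjdap'
Suffix to check: 'csi'
Last 3 characters of input: 'dap'
Match: False
Result: No


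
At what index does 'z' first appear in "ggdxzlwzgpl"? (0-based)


Input string: 'ggdxzlwzgpl'
Target: 'z'
Scanning left to right: s[0]='g', s[1]='g', s[2]='d', s[3]='x', s[4]='z'
First match at index: 4


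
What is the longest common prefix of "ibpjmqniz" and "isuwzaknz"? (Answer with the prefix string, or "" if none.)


String 1: 'ibpjmqniz'
String 2: 'isuwzaknz'
Compare position by position:
pos 0: 'i' vs 'i' match
pos 1: 'b' vs 's' differ -> stop
Longest common prefix: "i" (length 1)


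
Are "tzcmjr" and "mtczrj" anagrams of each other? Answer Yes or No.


String 1: 'tzcmjr' -> sorted: 'cjmrtz'
String 2: 'mtczrj' -> sorted: 'cjmrtz'
Compare sorted forms: 'cjmrtz' == 'cjmrtz'
Anagram: Yes


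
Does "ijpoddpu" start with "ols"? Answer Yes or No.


Input string: 'ijpoddpu'
Prefix to check: 'ols'
First 3 characters of input: 'ijp'
Match: False
Result: No


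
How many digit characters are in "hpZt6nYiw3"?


Input string: 'hpZt6nYiw3'
Operation: count digit characters (0-9)
Scan: 'h', 'p', 'Z', 't', '6'(digit), 'n', 'Y', 'i', 'w', '3'(digit)
Digits found: 2
Result: 2


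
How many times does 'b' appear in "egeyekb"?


Input string: 'egeyekb'
Target character: 'b'
Scan each position: s[6]='b'
Matches found at indices: 6
Total: 1


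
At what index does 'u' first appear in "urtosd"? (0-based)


Input string: 'urtosd'
Target: 'u'
Scanning left to right: s[0]='u'
First match at index: 0


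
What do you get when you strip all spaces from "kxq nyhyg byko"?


Input string: 'kxq nyhyg byko'
Operation: remove all spaces
Words: 'kxq', 'nyhyg', 'byko'
Join without spaces: kxqnyhygbyko


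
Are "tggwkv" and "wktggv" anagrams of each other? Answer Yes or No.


String 1: 'tggwkv' -> sorted: 'ggktvw'
String 2: 'wktggv' -> sorted: 'ggktvw'
Compare sorted forms: 'ggktvw' == 'ggktvw'
Anagram: Yes


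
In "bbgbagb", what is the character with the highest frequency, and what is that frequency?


Input: 'bbgbagb'
Operation: tally each character
Counts: 'a':1, 'b':4, 'g':2
Maximum: 'b' appears 4 times


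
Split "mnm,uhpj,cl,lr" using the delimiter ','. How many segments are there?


Input string: 'mnm,uhpj,cl,lr'
Delimiter: ','
Split result: 'mnm', 'uhpj', 'cl', 'lr'
Number of parts: 4


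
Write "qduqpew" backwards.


Input string: 'qduqpew'
Operation: reverse character order
Original order: 'q' -> 'd' -> 'u' -> 'q' -> 'p' -> 'e' -> 'w'
Reversed order: 'w' -> 'e' -> 'p' -> 'q' -> 'u' -> 'd' -> 'q'
Result: wepqudq


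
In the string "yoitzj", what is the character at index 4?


Input string: 'yoitzj'
Operation: get character at index 4
Index mapping: s[0]='y', s[1]='o', s[2]='i', s[3]='t', s[4]='z'
Result: 'z'


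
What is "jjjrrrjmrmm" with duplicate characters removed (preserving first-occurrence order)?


Input: 'jjjrrrjmrmm'
Operation: keep first occurrence of each character
Scan: s[0]='j' new -> keep; s[1]='j' seen -> skip; s[2]='j' seen -> skip; s[3]='r' new -> keep; s[4]='r' seen -> skip; s[5]='r' seen -> skip; s[6]='j' seen -> skip; s[7]='m' new -> keep; s[8]='r' seen -> skip; s[9]='m' seen -> skip; s[10]='m' seen -> skip
Result: jrm


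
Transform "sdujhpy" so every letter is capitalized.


Input string: 'sdujhpy'
Operation: convert each letter to uppercase
Mapping: 's'->'S', 'd'->'D', 'u'->'U', 'j'->'J', 'h'->'H', 'p'->'P', 'y'->'Y'
Result: SDUJHPY


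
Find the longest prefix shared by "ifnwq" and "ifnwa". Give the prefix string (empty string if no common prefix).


String 1: 'ifnwq'
String 2: 'ifnwa'
Compare position by position:
pos 0: 'i' vs 'i' match
pos 1: 'f' vs 'f' match
pos 2: 'n' vs 'n' match
pos 3: 'w' vs 'w' match
pos 4: 'q' vs 'a' differ -> stop
Longest common prefix: "ifnw" (length 4)


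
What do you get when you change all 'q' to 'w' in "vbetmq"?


Input string: 'vbetmq'
Operation: replace 'q' with 'w'
Positions of 'q': 5
After replacement: vbetmw


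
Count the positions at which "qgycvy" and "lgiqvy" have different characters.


String 1: 'qgycvy'
String 2: 'lgiqvy'
Compare each position: pos 0: 'q'!='l', pos 1: 'g'=='g', pos 2: 'y'!='i', pos 3: 'c'!='q', pos 4: 'v'=='v', pos 5: 'y'=='y'
Differing positions: 3
Hamming distance: 3


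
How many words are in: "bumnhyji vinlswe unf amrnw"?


Input string: 'bumnhyji vinlswe unf amrnw'
Operation: split by spaces
Words found: 'bumnhyji', 'vinlswe', 'unf', 'amrnw'
Word count: 4


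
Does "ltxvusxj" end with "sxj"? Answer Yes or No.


Input string: 'ltxvusxj'
Suffix to check: 'sxj'
Last 3 characters of input: 'sxj'
Match: True
Result: Yes


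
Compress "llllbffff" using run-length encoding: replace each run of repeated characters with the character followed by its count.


Input: 'llllbffff'
Operation: identify consecutive runs
Runs: 'llll' -> l4, 'b' -> b1, 'ffff' -> f4
Encoded: l4b1f4


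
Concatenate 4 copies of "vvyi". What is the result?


Input string: 'vvyi'
Operation: repeat 4 times
Concatenation: 'vvyi' + 'vvyi' + 'vvyi' + 'vvyi'
Result: vvyivvyivvyivvyi


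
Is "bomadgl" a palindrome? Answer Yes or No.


Input string: 'bomadgl'
Reversed: 'lgdamob'
Compare pairs: s[0]='b' vs s[6]='l' (mismatch), s[1]='o' vs s[5]='g' (mismatch), s[2]='m' vs s[4]='d' (mismatch)
Palindrome: No


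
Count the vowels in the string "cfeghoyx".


Input string: 'cfeghoyx'
Operation: count vowels (a, e, i, o, u)
Scan: s[0]='c', s[1]='f', s[2]='e' (vowel), s[3]='g', s[4]='h', s[5]='o' (vowel), s[6]='y', s[7]='x'
Vowels found: 2
Result: 2


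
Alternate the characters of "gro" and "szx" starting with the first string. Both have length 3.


String 1: 'gro'
String 2: 'szx'
Operation: alternate characters
Pairs: 'g'+'s', 'r'+'z', 'o'+'x'
Result: gsrzox


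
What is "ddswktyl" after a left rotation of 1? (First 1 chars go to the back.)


Input: 'ddswktyl', shift = 1
Operation: split at index 1 and swap parts
Front part s[0:1] = 'd'
Back part s[1:] = 'dswktyl'
Rotated = back + front = 'dswktyl' + 'd'
Result: dswktyld


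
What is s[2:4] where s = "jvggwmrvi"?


Input string: 'jvggwmrvi'
Operation: slice [2:4]
Extract characters: s[2]='g', s[3]='g'
Result: gg


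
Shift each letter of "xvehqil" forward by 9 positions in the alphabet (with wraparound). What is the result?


Input: 'xvehqil', shift = 9
Operation: for each letter, (position + 9) mod 26
Mapping: 'x'(23+9=32, 32 mod 26=6)->'g', 'v'(21+9=30, 30 mod 26=4)->'e', 'e'(4+9=13)->'n', 'h'(7+9=16)->'q', 'q'(16+9=25)->'z', 'i'(8+9=17)->'r', 'l'(11+9=20)->'u'
Result: genqzru


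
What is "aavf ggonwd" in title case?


Input string: 'aavf ggonwd'
Operation: capitalize first letter of each word
Word transformations: 'aavf'->'Aavf', 'ggonwd'->'Ggonwd'
Result: Aavf Ggonwd


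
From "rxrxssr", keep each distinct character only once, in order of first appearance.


Input: 'rxrxssr'
Operation: keep first occurrence of each character
Scan: s[0]='r' new -> keep; s[1]='x' new -> keep; s[2]='r' seen -> skip; s[3]='x' seen -> skip; s[4]='s' new -> keep; s[5]='s' seen -> skip; s[6]='r' seen -> skip
Result: rxs


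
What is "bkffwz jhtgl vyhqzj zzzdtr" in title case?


Input string: 'bkffwz jhtgl vyhqzj zzzdtr'
Operation: capitalize first letter of each word
Word transformations: 'bkffwz'->'Bkffwz', 'jhtgl'->'Jhtgl', 'vyhqzj'->'Vyhqzj', 'zzzdtr'->'Zzzdtr'
Result: Bkffwz Jhtgl Vyhqzj Zzzdtr


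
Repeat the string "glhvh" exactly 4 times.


Input string: 'glhvh'
Operation: repeat 4 times
Concatenation: 'glhvh' + 'glhvh' + 'glhvh' + 'glhvh'
Result: glhvhglhvhglhvhglhvh


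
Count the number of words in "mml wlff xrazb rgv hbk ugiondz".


Input string: 'mml wlff xrazb rgv hbk ugiondz'
Operation: split by spaces
Words found: 'mml', 'wlff', 'xrazb', 'rgv', 'hbk', 'ugiondz'
Word count: 6


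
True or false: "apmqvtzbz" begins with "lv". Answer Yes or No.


Input string: 'apmqvtzbz'
Prefix to check: 'lv'
First 2 characters of input: 'ap'
Match: False
Result: No


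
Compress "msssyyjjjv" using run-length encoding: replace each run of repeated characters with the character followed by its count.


Input: 'msssyyjjjv'
Operation: identify consecutive runs
Runs: 'm' -> m1, 'sss' -> s3, 'yy' -> y2, 'jjj' -> j3, 'v' -> v1
Encoded: m1s3y2j3v1
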